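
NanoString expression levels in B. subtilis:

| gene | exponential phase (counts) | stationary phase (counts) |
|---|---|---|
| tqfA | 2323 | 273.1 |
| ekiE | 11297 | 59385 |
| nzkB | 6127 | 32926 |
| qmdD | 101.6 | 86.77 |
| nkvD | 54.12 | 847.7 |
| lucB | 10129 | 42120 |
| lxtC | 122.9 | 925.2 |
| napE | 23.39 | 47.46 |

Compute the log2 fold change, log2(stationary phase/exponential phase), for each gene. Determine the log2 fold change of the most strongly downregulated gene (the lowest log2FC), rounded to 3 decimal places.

log2(273.1/2323) = -3.088  (tqfA)
log2(59385/11297) = 2.394  (ekiE)
log2(32926/6127) = 2.426  (nzkB)
log2(86.77/101.6) = -0.228  (qmdD)
log2(847.7/54.12) = 3.969  (nkvD)
log2(42120/10129) = 2.056  (lucB)
log2(925.2/122.9) = 2.912  (lxtC)
log2(47.46/23.39) = 1.021  (napE)
tqfA is most strongly downregulated.

-3.088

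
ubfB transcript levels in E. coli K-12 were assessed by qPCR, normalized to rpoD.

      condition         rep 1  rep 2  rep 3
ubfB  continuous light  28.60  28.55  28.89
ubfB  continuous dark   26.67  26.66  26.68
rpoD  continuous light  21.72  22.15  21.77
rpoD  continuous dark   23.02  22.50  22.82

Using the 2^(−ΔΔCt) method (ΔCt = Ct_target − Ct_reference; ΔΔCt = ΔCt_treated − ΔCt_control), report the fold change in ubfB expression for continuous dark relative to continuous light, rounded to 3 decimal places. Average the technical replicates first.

Mean Ct: ubfB continuous light 28.680; ubfB continuous dark 26.670; rpoD continuous light 21.880; rpoD continuous dark 22.780
ΔCt(continuous light) = 28.680 − 21.880 = 6.800
ΔCt(continuous dark) = 26.670 − 22.780 = 3.890
ΔΔCt = 3.890 − 6.800 = -2.910
Fold change = 2^(−(-2.910)) = 2^2.910 = 7.5162

7.516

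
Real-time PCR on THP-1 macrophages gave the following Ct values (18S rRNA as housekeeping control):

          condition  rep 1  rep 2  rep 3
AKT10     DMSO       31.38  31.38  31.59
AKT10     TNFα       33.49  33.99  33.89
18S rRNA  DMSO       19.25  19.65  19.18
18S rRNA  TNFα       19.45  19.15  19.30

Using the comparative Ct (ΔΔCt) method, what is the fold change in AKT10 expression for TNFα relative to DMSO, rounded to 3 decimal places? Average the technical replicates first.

0.189

Mean Ct: AKT10 DMSO 31.450; AKT10 TNFα 33.790; 18S rRNA DMSO 19.360; 18S rRNA TNFα 19.300
ΔCt(DMSO) = 31.450 − 19.360 = 12.090
ΔCt(TNFα) = 33.790 − 19.300 = 14.490
ΔΔCt = 14.490 − 12.090 = 2.400
Fold change = 2^(−2.400) = 0.1895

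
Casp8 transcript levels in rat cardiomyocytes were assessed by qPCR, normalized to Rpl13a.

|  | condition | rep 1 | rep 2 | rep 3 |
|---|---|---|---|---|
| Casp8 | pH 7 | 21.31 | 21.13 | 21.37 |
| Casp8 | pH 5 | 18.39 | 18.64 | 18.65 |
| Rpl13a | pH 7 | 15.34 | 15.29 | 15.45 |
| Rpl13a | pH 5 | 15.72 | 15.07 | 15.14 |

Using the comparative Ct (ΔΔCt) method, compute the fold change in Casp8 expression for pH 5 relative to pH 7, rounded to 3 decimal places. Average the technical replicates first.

Mean Ct: Casp8 pH 7 21.270; Casp8 pH 5 18.560; Rpl13a pH 7 15.360; Rpl13a pH 5 15.310
ΔCt(pH 7) = 21.270 − 15.360 = 5.910
ΔCt(pH 5) = 18.560 − 15.310 = 3.250
ΔΔCt = 3.250 − 5.910 = -2.660
Fold change = 2^(−(-2.660)) = 2^2.660 = 6.3203

6.320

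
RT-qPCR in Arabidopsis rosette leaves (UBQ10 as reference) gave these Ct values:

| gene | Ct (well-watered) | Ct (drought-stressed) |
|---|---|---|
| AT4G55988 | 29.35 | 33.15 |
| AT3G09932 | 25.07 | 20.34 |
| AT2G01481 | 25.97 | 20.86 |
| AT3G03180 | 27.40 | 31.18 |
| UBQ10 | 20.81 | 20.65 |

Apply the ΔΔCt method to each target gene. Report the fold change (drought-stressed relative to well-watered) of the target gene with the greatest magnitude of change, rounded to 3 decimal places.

AT4G55988: ΔΔCt = (33.15−20.65) − (29.35−20.81) = 12.50 − 8.54 = 3.96; fold change = 2^-3.96 = 0.064
AT3G09932: ΔΔCt = (20.34−20.65) − (25.07−20.81) = -0.31 − 4.26 = -4.57; fold change = 2^4.57 = 23.752
AT2G01481: ΔΔCt = (20.86−20.65) − (25.97−20.81) = 0.21 − 5.16 = -4.95; fold change = 2^4.95 = 30.910
AT3G03180: ΔΔCt = (31.18−20.65) − (27.40−20.81) = 10.53 − 6.59 = 3.94; fold change = 2^-3.94 = 0.065
AT2G01481 has the largest |ΔΔCt| = 4.95.

30.910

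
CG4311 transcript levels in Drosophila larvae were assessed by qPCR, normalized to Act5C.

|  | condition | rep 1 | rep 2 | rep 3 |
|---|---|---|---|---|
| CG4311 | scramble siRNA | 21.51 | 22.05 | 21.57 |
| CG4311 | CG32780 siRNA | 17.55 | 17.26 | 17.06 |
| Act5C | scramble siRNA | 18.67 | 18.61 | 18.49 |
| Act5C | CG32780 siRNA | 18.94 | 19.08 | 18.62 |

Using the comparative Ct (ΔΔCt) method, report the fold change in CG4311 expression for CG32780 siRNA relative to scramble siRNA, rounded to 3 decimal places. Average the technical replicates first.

26.173

Mean Ct: CG4311 scramble siRNA 21.710; CG4311 CG32780 siRNA 17.290; Act5C scramble siRNA 18.590; Act5C CG32780 siRNA 18.880
ΔCt(scramble siRNA) = 21.710 − 18.590 = 3.120
ΔCt(CG32780 siRNA) = 17.290 − 18.880 = -1.590
ΔΔCt = -1.590 − 3.120 = -4.710
Fold change = 2^(−(-4.710)) = 2^4.710 = 26.1729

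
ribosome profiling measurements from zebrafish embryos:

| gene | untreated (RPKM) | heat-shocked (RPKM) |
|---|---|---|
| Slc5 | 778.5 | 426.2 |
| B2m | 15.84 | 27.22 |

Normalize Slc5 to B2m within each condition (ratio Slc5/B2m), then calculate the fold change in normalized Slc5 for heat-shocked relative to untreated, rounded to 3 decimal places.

0.319

Slc5/B2m (untreated) = 778.5 / 15.84 = 49.148
Slc5/B2m (heat-shocked) = 426.2 / 27.22 = 15.658
Fold change = 15.658 / 49.148 = 0.3186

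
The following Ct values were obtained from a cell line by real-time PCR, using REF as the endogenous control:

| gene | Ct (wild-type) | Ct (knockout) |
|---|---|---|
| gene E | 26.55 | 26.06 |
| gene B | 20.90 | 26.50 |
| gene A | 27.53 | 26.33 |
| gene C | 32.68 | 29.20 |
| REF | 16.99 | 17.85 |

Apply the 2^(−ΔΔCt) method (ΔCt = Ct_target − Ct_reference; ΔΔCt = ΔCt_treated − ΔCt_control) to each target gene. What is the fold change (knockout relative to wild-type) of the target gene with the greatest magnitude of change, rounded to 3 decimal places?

gene E: ΔΔCt = (26.06−17.85) − (26.55−16.99) = 8.21 − 9.56 = -1.35; fold change = 2^1.35 = 2.549
gene B: ΔΔCt = (26.50−17.85) − (20.90−16.99) = 8.65 − 3.91 = 4.74; fold change = 2^-4.74 = 0.037
gene A: ΔΔCt = (26.33−17.85) − (27.53−16.99) = 8.48 − 10.54 = -2.06; fold change = 2^2.06 = 4.170
gene C: ΔΔCt = (29.20−17.85) − (32.68−16.99) = 11.35 − 15.69 = -4.34; fold change = 2^4.34 = 20.252
gene B has the largest |ΔΔCt| = 4.74.

0.037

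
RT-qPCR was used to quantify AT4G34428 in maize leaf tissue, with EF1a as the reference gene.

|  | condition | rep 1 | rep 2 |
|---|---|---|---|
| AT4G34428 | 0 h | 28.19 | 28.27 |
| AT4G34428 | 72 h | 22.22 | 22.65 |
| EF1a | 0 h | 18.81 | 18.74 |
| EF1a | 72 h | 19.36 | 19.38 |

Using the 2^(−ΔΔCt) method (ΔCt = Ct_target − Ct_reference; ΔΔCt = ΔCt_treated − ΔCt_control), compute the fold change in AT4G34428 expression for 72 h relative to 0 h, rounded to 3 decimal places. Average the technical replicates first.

83.865

Mean Ct: AT4G34428 0 h 28.230; AT4G34428 72 h 22.435; EF1a 0 h 18.775; EF1a 72 h 19.370
ΔCt(0 h) = 28.230 − 18.775 = 9.455
ΔCt(72 h) = 22.435 − 19.370 = 3.065
ΔΔCt = 3.065 − 9.455 = -6.390
Fold change = 2^(−(-6.390)) = 2^6.390 = 83.8652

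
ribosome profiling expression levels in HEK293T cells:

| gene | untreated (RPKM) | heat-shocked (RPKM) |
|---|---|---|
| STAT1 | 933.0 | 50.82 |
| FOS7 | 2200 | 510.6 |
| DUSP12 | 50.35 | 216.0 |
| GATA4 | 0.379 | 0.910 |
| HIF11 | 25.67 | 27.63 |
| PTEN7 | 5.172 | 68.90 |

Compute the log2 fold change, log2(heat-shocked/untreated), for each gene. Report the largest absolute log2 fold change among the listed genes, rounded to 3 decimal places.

4.198

log2(50.82/933.0) = -4.198  (STAT1)
log2(510.6/2200) = -2.107  (FOS7)
log2(216.0/50.35) = 2.101  (DUSP12)
log2(0.910/0.379) = 1.264  (GATA4)
log2(27.63/25.67) = 0.106  (HIF11)
log2(68.90/5.172) = 3.736  (PTEN7)
The largest magnitude belongs to STAT1.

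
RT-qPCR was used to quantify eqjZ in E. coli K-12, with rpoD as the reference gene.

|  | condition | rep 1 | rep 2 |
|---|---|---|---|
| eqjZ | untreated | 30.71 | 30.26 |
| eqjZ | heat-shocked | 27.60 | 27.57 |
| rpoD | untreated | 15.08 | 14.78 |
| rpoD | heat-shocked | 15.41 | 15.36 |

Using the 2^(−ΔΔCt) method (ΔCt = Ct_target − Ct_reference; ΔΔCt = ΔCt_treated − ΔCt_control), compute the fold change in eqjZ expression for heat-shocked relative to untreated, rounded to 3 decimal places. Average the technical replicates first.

10.232

Mean Ct: eqjZ untreated 30.485; eqjZ heat-shocked 27.585; rpoD untreated 14.930; rpoD heat-shocked 15.385
ΔCt(untreated) = 30.485 − 14.930 = 15.555
ΔCt(heat-shocked) = 27.585 − 15.385 = 12.200
ΔΔCt = 12.200 − 15.555 = -3.355
Fold change = 2^(−(-3.355)) = 2^3.355 = 10.2319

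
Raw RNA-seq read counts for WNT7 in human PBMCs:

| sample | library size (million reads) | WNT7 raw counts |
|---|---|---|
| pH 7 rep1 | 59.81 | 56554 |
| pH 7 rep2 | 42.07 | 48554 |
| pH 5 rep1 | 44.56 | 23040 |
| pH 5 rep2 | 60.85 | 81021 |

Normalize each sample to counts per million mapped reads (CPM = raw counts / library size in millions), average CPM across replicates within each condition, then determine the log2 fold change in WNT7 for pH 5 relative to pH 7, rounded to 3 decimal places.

CPM(pH 7 rep1) = 56554 / 59.81 = 945.5609
CPM(pH 7 rep2) = 48554 / 42.07 = 1154.1241
CPM(pH 5 rep1) = 23040 / 44.56 = 517.0557
CPM(pH 5 rep2) = 81021 / 60.85 = 1331.4873
mean CPM(pH 7) = 1049.8425; mean CPM(pH 5) = 924.2715
Fold change = 924.2715 / 1049.8425 = 0.88039
log2(0.88039) = -0.1838

-0.184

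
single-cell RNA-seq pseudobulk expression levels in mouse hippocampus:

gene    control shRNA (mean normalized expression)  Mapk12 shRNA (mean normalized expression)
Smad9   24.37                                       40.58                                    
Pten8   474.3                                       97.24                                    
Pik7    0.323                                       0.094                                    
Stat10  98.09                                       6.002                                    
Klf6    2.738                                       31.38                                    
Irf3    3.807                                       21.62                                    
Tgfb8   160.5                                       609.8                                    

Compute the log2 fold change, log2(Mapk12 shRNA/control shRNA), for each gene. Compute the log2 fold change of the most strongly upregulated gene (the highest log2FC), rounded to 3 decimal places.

3.519

log2(40.58/24.37) = 0.736  (Smad9)
log2(97.24/474.3) = -2.286  (Pten8)
log2(0.094/0.323) = -1.781  (Pik7)
log2(6.002/98.09) = -4.031  (Stat10)
log2(31.38/2.738) = 3.519  (Klf6)
log2(21.62/3.807) = 2.506  (Irf3)
log2(609.8/160.5) = 1.926  (Tgfb8)
Klf6 is most strongly upregulated.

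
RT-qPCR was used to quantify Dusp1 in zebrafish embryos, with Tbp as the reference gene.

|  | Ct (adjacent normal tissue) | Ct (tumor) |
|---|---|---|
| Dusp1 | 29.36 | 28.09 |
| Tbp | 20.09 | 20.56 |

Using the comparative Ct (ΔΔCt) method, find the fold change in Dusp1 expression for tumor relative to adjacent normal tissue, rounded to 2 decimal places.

3.34

ΔCt(adjacent normal tissue) = 29.360 − 20.090 = 9.270
ΔCt(tumor) = 28.090 − 20.560 = 7.530
ΔΔCt = 7.530 − 9.270 = -1.740
Fold change = 2^(−(-1.740)) = 2^1.740 = 3.340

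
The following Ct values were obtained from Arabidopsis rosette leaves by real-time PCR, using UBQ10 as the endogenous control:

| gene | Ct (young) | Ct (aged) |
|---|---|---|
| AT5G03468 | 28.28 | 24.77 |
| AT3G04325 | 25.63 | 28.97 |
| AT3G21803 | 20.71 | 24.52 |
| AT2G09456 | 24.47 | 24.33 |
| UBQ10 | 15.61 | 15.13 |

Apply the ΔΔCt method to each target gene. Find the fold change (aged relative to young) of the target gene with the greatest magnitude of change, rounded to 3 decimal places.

AT5G03468: ΔΔCt = (24.77−15.13) − (28.28−15.61) = 9.64 − 12.67 = -3.03; fold change = 2^3.03 = 8.168
AT3G04325: ΔΔCt = (28.97−15.13) − (25.63−15.61) = 13.84 − 10.02 = 3.82; fold change = 2^-3.82 = 0.071
AT3G21803: ΔΔCt = (24.52−15.13) − (20.71−15.61) = 9.39 − 5.10 = 4.29; fold change = 2^-4.29 = 0.051
AT2G09456: ΔΔCt = (24.33−15.13) − (24.47−15.61) = 9.20 − 8.86 = 0.34; fold change = 2^-0.34 = 0.790
AT3G21803 has the largest |ΔΔCt| = 4.29.

0.051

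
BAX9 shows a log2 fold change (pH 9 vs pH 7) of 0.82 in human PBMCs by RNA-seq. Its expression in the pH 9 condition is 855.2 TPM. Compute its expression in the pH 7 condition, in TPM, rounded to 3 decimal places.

484.421

Fold change = 2^(0.82) = 1.7654
pH 7 expression = 855.2 / 1.7654 = 484.421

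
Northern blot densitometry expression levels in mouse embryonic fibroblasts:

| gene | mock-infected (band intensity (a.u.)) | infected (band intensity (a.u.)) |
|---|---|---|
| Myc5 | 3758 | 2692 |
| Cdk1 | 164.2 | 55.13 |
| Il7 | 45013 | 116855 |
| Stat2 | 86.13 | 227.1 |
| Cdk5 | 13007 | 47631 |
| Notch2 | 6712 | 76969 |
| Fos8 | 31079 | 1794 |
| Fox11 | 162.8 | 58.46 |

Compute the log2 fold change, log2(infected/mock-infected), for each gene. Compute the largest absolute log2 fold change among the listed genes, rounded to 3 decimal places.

4.115

log2(2692/3758) = -0.481  (Myc5)
log2(55.13/164.2) = -1.575  (Cdk1)
log2(116855/45013) = 1.376  (Il7)
log2(227.1/86.13) = 1.399  (Stat2)
log2(47631/13007) = 1.873  (Cdk5)
log2(76969/6712) = 3.519  (Notch2)
log2(1794/31079) = -4.115  (Fos8)
log2(58.46/162.8) = -1.478  (Fox11)
The largest magnitude belongs to Fos8.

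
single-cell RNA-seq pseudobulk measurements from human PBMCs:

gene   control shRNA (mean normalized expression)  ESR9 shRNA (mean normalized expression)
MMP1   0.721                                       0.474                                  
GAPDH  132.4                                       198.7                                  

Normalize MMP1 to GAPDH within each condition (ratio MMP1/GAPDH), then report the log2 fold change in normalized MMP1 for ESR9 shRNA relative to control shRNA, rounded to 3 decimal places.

MMP1/GAPDH (control shRNA) = 0.721 / 132.4 = 0.0054456
MMP1/GAPDH (ESR9 shRNA) = 0.474 / 198.7 = 0.0023855
Fold change = 0.0023855 / 0.0054456 = 0.4381
log2(0.4381) = -1.1908

-1.191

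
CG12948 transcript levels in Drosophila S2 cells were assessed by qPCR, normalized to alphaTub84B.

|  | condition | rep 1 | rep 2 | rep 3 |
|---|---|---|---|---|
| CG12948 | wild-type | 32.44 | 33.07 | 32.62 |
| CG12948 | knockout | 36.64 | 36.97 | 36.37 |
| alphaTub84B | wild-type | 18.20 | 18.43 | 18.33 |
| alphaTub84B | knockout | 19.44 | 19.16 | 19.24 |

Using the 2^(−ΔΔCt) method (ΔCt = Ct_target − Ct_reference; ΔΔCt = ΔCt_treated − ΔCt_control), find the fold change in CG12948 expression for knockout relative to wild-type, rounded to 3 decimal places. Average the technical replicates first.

Mean Ct: CG12948 wild-type 32.710; CG12948 knockout 36.660; alphaTub84B wild-type 18.320; alphaTub84B knockout 19.280
ΔCt(wild-type) = 32.710 − 18.320 = 14.390
ΔCt(knockout) = 36.660 − 19.280 = 17.380
ΔΔCt = 17.380 − 14.390 = 2.990
Fold change = 2^(−2.990) = 0.1259

0.126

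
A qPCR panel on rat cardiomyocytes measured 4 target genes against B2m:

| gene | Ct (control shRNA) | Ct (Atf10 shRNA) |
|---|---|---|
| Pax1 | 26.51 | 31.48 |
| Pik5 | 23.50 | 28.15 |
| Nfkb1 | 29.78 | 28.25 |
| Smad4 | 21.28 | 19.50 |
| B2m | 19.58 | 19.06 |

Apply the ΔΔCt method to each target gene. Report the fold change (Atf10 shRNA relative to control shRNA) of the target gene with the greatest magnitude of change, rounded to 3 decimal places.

Pax1: ΔΔCt = (31.48−19.06) − (26.51−19.58) = 12.42 − 6.93 = 5.49; fold change = 2^-5.49 = 0.022
Pik5: ΔΔCt = (28.15−19.06) − (23.50−19.58) = 9.09 − 3.92 = 5.17; fold change = 2^-5.17 = 0.028
Nfkb1: ΔΔCt = (28.25−19.06) − (29.78−19.58) = 9.19 − 10.20 = -1.01; fold change = 2^1.01 = 2.014
Smad4: ΔΔCt = (19.50−19.06) − (21.28−19.58) = 0.44 − 1.70 = -1.26; fold change = 2^1.26 = 2.395
Pax1 has the largest |ΔΔCt| = 5.49.

0.022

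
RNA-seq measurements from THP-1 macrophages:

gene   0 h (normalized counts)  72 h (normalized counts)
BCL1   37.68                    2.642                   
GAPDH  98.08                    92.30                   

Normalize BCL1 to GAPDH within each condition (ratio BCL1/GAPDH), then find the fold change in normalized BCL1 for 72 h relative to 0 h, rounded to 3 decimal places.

BCL1/GAPDH (0 h) = 37.68 / 98.08 = 0.38418
BCL1/GAPDH (72 h) = 2.642 / 92.30 = 0.028624
Fold change = 0.028624 / 0.38418 = 0.0745

0.075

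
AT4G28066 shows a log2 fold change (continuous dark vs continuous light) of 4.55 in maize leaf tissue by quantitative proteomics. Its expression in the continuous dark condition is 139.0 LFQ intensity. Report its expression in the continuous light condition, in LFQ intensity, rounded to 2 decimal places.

5.93

Fold change = 2^(4.55) = 23.4254
continuous light expression = 139.0 / 23.4254 = 5.93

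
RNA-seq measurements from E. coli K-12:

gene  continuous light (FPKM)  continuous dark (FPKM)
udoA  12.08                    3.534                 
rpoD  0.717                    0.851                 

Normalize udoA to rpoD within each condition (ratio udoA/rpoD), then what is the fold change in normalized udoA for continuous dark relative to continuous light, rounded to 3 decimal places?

0.246

udoA/rpoD (continuous light) = 12.08 / 0.717 = 16.848
udoA/rpoD (continuous dark) = 3.534 / 0.851 = 4.1528
Fold change = 4.1528 / 16.848 = 0.2465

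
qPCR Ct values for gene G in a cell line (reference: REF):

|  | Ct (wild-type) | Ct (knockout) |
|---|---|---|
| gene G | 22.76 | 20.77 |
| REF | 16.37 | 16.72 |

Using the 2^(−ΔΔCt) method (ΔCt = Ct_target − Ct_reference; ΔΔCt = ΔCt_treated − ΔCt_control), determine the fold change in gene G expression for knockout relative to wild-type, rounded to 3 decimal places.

5.063

ΔCt(wild-type) = 22.760 − 16.370 = 6.390
ΔCt(knockout) = 20.770 − 16.720 = 4.050
ΔΔCt = 4.050 − 6.390 = -2.340
Fold change = 2^(−(-2.340)) = 2^2.340 = 5.0630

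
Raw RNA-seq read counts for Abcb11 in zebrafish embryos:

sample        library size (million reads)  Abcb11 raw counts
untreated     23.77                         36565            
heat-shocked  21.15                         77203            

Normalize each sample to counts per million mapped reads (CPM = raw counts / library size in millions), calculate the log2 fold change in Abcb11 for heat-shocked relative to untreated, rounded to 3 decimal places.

1.247

CPM(untreated) = 36565 / 23.77 = 1538.2836
CPM(heat-shocked) = 77203 / 21.15 = 3650.2600
Fold change = 3650.2600 / 1538.2836 = 2.37294
log2(2.37294) = 1.2467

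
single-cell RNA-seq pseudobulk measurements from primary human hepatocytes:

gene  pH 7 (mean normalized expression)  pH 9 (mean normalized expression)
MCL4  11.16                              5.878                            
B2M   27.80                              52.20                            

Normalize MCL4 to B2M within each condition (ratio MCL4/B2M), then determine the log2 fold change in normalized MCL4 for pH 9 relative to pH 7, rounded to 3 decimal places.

MCL4/B2M (pH 7) = 11.16 / 27.80 = 0.40144
MCL4/B2M (pH 9) = 5.878 / 52.20 = 0.11261
Fold change = 0.11261 / 0.40144 = 0.2805
log2(0.2805) = -1.8339

-1.834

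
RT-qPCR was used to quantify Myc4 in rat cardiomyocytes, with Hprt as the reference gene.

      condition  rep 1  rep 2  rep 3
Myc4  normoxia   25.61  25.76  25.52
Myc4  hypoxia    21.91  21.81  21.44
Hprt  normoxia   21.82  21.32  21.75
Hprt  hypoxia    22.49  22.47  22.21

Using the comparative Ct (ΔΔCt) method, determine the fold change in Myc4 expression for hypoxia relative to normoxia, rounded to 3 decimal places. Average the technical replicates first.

Mean Ct: Myc4 normoxia 25.630; Myc4 hypoxia 21.720; Hprt normoxia 21.630; Hprt hypoxia 22.390
ΔCt(normoxia) = 25.630 − 21.630 = 4.000
ΔCt(hypoxia) = 21.720 − 22.390 = -0.670
ΔΔCt = -0.670 − 4.000 = -4.670
Fold change = 2^(−(-4.670)) = 2^4.670 = 25.4572

25.457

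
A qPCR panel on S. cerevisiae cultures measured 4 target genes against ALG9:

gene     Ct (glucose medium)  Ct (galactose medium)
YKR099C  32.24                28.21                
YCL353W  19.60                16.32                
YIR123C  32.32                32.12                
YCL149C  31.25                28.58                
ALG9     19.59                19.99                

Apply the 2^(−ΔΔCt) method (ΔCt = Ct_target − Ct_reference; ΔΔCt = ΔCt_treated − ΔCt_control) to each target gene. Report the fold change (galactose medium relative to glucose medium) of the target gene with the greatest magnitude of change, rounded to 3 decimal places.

21.556

YKR099C: ΔΔCt = (28.21−19.99) − (32.24−19.59) = 8.22 − 12.65 = -4.43; fold change = 2^4.43 = 21.556
YCL353W: ΔΔCt = (16.32−19.99) − (19.60−19.59) = -3.67 − 0.01 = -3.68; fold change = 2^3.68 = 12.817
YIR123C: ΔΔCt = (32.12−19.99) − (32.32−19.59) = 12.13 − 12.73 = -0.60; fold change = 2^0.60 = 1.516
YCL149C: ΔΔCt = (28.58−19.99) − (31.25−19.59) = 8.59 − 11.66 = -3.07; fold change = 2^3.07 = 8.398
YKR099C has the largest |ΔΔCt| = 4.43.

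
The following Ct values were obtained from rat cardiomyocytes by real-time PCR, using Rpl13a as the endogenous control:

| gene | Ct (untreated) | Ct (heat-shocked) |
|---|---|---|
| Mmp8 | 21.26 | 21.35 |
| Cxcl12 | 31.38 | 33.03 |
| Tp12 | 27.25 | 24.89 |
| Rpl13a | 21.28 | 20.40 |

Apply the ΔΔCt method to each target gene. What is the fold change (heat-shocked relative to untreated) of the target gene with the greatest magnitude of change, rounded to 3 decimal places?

0.173

Mmp8: ΔΔCt = (21.35−20.40) − (21.26−21.28) = 0.95 − (-0.02) = 0.97; fold change = 2^-0.97 = 0.511
Cxcl12: ΔΔCt = (33.03−20.40) − (31.38−21.28) = 12.63 − 10.10 = 2.53; fold change = 2^-2.53 = 0.173
Tp12: ΔΔCt = (24.89−20.40) − (27.25−21.28) = 4.49 − 5.97 = -1.48; fold change = 2^1.48 = 2.789
Cxcl12 has the largest |ΔΔCt| = 2.53.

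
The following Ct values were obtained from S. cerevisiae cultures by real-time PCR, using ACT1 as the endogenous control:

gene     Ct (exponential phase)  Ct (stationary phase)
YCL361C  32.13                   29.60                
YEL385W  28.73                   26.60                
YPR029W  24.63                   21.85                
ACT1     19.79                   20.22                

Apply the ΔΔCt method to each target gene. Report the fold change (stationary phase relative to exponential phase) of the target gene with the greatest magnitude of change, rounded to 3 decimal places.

9.254

YCL361C: ΔΔCt = (29.60−20.22) − (32.13−19.79) = 9.38 − 12.34 = -2.96; fold change = 2^2.96 = 7.781
YEL385W: ΔΔCt = (26.60−20.22) − (28.73−19.79) = 6.38 − 8.94 = -2.56; fold change = 2^2.56 = 5.897
YPR029W: ΔΔCt = (21.85−20.22) − (24.63−19.79) = 1.63 − 4.84 = -3.21; fold change = 2^3.21 = 9.254
YPR029W has the largest |ΔΔCt| = 3.21.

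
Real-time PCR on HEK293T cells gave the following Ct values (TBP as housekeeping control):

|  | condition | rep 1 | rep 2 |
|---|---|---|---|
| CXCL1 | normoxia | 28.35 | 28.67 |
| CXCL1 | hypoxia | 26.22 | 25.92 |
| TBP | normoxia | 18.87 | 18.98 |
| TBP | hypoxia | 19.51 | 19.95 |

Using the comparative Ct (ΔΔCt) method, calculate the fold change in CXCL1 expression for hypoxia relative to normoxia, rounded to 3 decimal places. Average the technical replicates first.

Mean Ct: CXCL1 normoxia 28.510; CXCL1 hypoxia 26.070; TBP normoxia 18.925; TBP hypoxia 19.730
ΔCt(normoxia) = 28.510 − 18.925 = 9.585
ΔCt(hypoxia) = 26.070 − 19.730 = 6.340
ΔΔCt = 6.340 − 9.585 = -3.245
Fold change = 2^(−(-3.245)) = 2^3.245 = 9.4807

9.481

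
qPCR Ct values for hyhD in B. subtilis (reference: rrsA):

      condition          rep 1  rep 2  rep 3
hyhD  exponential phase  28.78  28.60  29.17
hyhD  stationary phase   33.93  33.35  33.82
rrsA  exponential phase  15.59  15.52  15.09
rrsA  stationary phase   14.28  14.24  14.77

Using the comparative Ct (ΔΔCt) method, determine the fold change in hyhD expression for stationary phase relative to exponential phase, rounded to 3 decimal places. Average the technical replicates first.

Mean Ct: hyhD exponential phase 28.850; hyhD stationary phase 33.700; rrsA exponential phase 15.400; rrsA stationary phase 14.430
ΔCt(exponential phase) = 28.850 − 15.400 = 13.450
ΔCt(stationary phase) = 33.700 − 14.430 = 19.270
ΔΔCt = 19.270 − 13.450 = 5.820
Fold change = 2^(−5.820) = 0.0177

0.018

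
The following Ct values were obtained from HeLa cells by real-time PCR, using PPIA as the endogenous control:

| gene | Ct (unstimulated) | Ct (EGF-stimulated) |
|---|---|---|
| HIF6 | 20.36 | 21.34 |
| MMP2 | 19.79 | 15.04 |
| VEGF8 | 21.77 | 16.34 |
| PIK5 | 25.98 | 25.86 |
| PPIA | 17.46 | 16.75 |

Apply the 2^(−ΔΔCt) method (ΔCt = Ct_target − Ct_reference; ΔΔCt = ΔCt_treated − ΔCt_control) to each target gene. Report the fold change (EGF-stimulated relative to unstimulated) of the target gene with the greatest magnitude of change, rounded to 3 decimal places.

26.355

HIF6: ΔΔCt = (21.34−16.75) − (20.36−17.46) = 4.59 − 2.90 = 1.69; fold change = 2^-1.69 = 0.310
MMP2: ΔΔCt = (15.04−16.75) − (19.79−17.46) = -1.71 − 2.33 = -4.04; fold change = 2^4.04 = 16.450
VEGF8: ΔΔCt = (16.34−16.75) − (21.77−17.46) = -0.41 − 4.31 = -4.72; fold change = 2^4.72 = 26.355
PIK5: ΔΔCt = (25.86−16.75) − (25.98−17.46) = 9.11 − 8.52 = 0.59; fold change = 2^-0.59 = 0.664
VEGF8 has the largest |ΔΔCt| = 4.72.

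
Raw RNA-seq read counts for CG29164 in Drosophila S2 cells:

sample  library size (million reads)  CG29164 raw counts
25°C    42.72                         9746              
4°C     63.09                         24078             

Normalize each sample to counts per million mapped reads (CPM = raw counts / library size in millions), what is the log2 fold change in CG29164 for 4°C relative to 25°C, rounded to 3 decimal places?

CPM(25°C) = 9746 / 42.72 = 228.1367
CPM(4°C) = 24078 / 63.09 = 381.6453
Fold change = 381.6453 / 228.1367 = 1.67288
log2(1.67288) = 0.7423

0.742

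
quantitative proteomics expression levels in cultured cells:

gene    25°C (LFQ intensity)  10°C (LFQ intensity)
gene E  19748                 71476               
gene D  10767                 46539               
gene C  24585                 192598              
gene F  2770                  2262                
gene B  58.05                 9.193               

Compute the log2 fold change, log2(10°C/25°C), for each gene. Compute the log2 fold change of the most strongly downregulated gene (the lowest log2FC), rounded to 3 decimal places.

-2.659

log2(71476/19748) = 1.856  (gene E)
log2(46539/10767) = 2.112  (gene D)
log2(192598/24585) = 2.970  (gene C)
log2(2262/2770) = -0.292  (gene F)
log2(9.193/58.05) = -2.659  (gene B)
gene B is most strongly downregulated.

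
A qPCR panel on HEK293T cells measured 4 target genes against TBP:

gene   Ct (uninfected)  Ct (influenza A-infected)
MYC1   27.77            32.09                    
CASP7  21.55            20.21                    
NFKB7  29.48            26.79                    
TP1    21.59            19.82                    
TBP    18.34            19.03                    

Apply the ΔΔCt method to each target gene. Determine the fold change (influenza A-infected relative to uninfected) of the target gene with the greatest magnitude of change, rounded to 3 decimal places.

0.081

MYC1: ΔΔCt = (32.09−19.03) − (27.77−18.34) = 13.06 − 9.43 = 3.63; fold change = 2^-3.63 = 0.081
CASP7: ΔΔCt = (20.21−19.03) − (21.55−18.34) = 1.18 − 3.21 = -2.03; fold change = 2^2.03 = 4.084
NFKB7: ΔΔCt = (26.79−19.03) − (29.48−18.34) = 7.76 − 11.14 = -3.38; fold change = 2^3.38 = 10.411
TP1: ΔΔCt = (19.82−19.03) − (21.59−18.34) = 0.79 − 3.25 = -2.46; fold change = 2^2.46 = 5.502
MYC1 has the largest |ΔΔCt| = 3.63.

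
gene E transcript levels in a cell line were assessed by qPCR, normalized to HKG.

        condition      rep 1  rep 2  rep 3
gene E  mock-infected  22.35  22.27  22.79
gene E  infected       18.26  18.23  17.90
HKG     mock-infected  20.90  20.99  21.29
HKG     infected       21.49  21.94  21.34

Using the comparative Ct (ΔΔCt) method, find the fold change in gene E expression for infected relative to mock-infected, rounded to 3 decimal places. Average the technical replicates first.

29.243

Mean Ct: gene E mock-infected 22.470; gene E infected 18.130; HKG mock-infected 21.060; HKG infected 21.590
ΔCt(mock-infected) = 22.470 − 21.060 = 1.410
ΔCt(infected) = 18.130 − 21.590 = -3.460
ΔΔCt = -3.460 − 1.410 = -4.870
Fold change = 2^(−(-4.870)) = 2^4.870 = 29.2426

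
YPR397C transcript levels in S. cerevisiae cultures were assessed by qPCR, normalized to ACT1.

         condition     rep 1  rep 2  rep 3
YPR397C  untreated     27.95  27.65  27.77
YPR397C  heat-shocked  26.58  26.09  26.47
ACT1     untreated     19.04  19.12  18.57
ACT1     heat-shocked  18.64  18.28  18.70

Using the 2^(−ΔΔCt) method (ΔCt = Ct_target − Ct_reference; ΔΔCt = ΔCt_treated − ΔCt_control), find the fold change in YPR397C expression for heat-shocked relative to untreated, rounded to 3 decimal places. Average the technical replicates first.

2.056

Mean Ct: YPR397C untreated 27.790; YPR397C heat-shocked 26.380; ACT1 untreated 18.910; ACT1 heat-shocked 18.540
ΔCt(untreated) = 27.790 − 18.910 = 8.880
ΔCt(heat-shocked) = 26.380 − 18.540 = 7.840
ΔΔCt = 7.840 − 8.880 = -1.040
Fold change = 2^(−(-1.040)) = 2^1.040 = 2.0562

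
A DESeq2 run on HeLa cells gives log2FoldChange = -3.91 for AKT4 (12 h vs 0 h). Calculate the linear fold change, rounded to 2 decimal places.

Fold change = 2^(-3.91) = 0.067

0.07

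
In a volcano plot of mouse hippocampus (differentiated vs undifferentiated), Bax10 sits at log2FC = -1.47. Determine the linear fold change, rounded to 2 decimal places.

0.36

Fold change = 2^(-1.47) = 0.361
That is, Bax10 drops to 36.1% of the undifferentiated level.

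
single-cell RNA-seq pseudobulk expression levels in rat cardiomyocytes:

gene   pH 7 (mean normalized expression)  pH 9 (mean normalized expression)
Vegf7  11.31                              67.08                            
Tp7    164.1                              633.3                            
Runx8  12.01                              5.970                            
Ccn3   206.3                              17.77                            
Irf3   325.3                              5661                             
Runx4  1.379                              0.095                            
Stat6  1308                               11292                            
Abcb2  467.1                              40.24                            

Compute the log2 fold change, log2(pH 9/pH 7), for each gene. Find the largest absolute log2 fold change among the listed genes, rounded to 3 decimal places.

4.121

log2(67.08/11.31) = 2.568  (Vegf7)
log2(633.3/164.1) = 1.948  (Tp7)
log2(5.970/12.01) = -1.008  (Runx8)
log2(17.77/206.3) = -3.537  (Ccn3)
log2(5661/325.3) = 4.121  (Irf3)
log2(0.095/1.379) = -3.860  (Runx4)
log2(11292/1308) = 3.110  (Stat6)
log2(40.24/467.1) = -3.537  (Abcb2)
The largest magnitude belongs to Irf3.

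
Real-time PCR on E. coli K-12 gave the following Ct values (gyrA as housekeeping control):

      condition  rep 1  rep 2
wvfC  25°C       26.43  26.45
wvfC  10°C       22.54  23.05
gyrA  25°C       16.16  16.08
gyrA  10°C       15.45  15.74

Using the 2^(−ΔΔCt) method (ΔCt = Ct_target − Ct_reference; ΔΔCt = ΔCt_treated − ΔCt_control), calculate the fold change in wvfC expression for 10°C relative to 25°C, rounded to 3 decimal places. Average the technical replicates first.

8.694

Mean Ct: wvfC 25°C 26.440; wvfC 10°C 22.795; gyrA 25°C 16.120; gyrA 10°C 15.595
ΔCt(25°C) = 26.440 − 16.120 = 10.320
ΔCt(10°C) = 22.795 − 15.595 = 7.200
ΔΔCt = 7.200 − 10.320 = -3.120
Fold change = 2^(−(-3.120)) = 2^3.120 = 8.6939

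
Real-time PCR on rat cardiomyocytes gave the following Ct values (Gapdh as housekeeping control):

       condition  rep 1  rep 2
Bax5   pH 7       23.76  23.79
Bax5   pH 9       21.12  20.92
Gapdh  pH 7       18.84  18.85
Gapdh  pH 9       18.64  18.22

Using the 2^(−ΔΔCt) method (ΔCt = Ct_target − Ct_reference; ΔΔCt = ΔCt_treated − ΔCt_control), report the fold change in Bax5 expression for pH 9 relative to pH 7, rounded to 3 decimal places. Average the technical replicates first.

5.063

Mean Ct: Bax5 pH 7 23.775; Bax5 pH 9 21.020; Gapdh pH 7 18.845; Gapdh pH 9 18.430
ΔCt(pH 7) = 23.775 − 18.845 = 4.930
ΔCt(pH 9) = 21.020 − 18.430 = 2.590
ΔΔCt = 2.590 − 4.930 = -2.340
Fold change = 2^(−(-2.340)) = 2^2.340 = 5.0630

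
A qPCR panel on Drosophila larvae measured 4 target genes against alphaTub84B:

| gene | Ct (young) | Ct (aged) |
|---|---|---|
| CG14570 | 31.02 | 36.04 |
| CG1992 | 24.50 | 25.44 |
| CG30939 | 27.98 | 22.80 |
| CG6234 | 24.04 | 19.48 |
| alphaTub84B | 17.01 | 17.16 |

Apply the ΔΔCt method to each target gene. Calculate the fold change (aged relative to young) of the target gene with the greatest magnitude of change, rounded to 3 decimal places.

CG14570: ΔΔCt = (36.04−17.16) − (31.02−17.01) = 18.88 − 14.01 = 4.87; fold change = 2^-4.87 = 0.034
CG1992: ΔΔCt = (25.44−17.16) − (24.50−17.01) = 8.28 − 7.49 = 0.79; fold change = 2^-0.79 = 0.578
CG30939: ΔΔCt = (22.80−17.16) − (27.98−17.01) = 5.64 − 10.97 = -5.33; fold change = 2^5.33 = 40.224
CG6234: ΔΔCt = (19.48−17.16) − (24.04−17.01) = 2.32 − 7.03 = -4.71; fold change = 2^4.71 = 26.173
CG30939 has the largest |ΔΔCt| = 5.33.

40.224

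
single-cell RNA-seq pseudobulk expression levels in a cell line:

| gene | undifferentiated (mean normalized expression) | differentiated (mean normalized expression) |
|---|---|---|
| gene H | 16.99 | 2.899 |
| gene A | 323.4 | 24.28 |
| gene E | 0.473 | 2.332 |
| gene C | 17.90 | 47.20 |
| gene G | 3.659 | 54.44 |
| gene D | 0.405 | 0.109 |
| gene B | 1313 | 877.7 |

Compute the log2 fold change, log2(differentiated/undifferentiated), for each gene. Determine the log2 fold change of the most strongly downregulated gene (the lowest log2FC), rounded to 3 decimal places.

-3.735

log2(2.899/16.99) = -2.551  (gene H)
log2(24.28/323.4) = -3.735  (gene A)
log2(2.332/0.473) = 2.302  (gene E)
log2(47.20/17.90) = 1.399  (gene C)
log2(54.44/3.659) = 3.895  (gene G)
log2(0.109/0.405) = -1.894  (gene D)
log2(877.7/1313) = -0.581  (gene B)
gene A is most strongly downregulated.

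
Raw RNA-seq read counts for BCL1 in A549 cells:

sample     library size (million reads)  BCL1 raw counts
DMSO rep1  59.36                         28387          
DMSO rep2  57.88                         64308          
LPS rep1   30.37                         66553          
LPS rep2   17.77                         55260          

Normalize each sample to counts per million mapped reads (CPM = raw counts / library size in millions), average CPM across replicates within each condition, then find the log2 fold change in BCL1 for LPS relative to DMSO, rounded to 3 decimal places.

1.738

CPM(DMSO rep1) = 28387 / 59.36 = 478.2177
CPM(DMSO rep2) = 64308 / 57.88 = 1111.0574
CPM(LPS rep1) = 66553 / 30.37 = 2191.4060
CPM(LPS rep2) = 55260 / 17.77 = 3109.7355
mean CPM(DMSO) = 794.6375; mean CPM(LPS) = 2650.5708
Fold change = 2650.5708 / 794.6375 = 3.33557
log2(3.33557) = 1.7379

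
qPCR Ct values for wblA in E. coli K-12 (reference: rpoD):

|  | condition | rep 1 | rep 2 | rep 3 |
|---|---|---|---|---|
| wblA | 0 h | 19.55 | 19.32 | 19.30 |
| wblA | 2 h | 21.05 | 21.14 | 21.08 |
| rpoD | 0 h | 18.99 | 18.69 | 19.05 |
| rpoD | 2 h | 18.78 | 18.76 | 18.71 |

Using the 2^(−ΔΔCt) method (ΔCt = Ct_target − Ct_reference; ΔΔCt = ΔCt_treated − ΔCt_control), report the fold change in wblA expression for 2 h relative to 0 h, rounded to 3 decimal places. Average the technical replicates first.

Mean Ct: wblA 0 h 19.390; wblA 2 h 21.090; rpoD 0 h 18.910; rpoD 2 h 18.750
ΔCt(0 h) = 19.390 − 18.910 = 0.480
ΔCt(2 h) = 21.090 − 18.750 = 2.340
ΔΔCt = 2.340 − 0.480 = 1.860
Fold change = 2^(−1.860) = 0.2755

0.275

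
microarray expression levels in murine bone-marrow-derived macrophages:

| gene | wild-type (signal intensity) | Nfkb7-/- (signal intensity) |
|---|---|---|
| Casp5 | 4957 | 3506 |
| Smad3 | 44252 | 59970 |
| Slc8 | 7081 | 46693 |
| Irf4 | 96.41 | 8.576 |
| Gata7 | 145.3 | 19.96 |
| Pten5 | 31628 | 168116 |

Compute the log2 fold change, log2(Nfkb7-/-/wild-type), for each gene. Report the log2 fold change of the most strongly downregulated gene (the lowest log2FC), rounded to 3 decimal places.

log2(3506/4957) = -0.500  (Casp5)
log2(59970/44252) = 0.438  (Smad3)
log2(46693/7081) = 2.721  (Slc8)
log2(8.576/96.41) = -3.491  (Irf4)
log2(19.96/145.3) = -2.864  (Gata7)
log2(168116/31628) = 2.410  (Pten5)
Irf4 is most strongly downregulated.

-3.491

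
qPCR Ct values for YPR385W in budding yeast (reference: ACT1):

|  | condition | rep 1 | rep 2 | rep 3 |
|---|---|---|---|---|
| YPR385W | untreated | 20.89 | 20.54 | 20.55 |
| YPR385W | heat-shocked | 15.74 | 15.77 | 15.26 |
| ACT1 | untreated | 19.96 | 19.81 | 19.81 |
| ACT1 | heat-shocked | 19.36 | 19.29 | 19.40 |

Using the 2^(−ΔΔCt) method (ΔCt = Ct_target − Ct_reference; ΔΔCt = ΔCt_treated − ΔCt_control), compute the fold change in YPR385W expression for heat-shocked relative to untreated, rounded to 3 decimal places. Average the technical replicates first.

Mean Ct: YPR385W untreated 20.660; YPR385W heat-shocked 15.590; ACT1 untreated 19.860; ACT1 heat-shocked 19.350
ΔCt(untreated) = 20.660 − 19.860 = 0.800
ΔCt(heat-shocked) = 15.590 − 19.350 = -3.760
ΔΔCt = -3.760 − 0.800 = -4.560
Fold change = 2^(−(-4.560)) = 2^4.560 = 23.5883

23.588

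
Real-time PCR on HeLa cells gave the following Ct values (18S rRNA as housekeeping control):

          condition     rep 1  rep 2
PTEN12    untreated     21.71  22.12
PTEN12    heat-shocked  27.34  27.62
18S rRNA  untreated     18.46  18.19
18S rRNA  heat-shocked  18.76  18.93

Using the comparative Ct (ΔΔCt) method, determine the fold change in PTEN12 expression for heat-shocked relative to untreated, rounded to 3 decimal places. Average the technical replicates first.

Mean Ct: PTEN12 untreated 21.915; PTEN12 heat-shocked 27.480; 18S rRNA untreated 18.325; 18S rRNA heat-shocked 18.845
ΔCt(untreated) = 21.915 − 18.325 = 3.590
ΔCt(heat-shocked) = 27.480 − 18.845 = 8.635
ΔΔCt = 8.635 − 3.590 = 5.045
Fold change = 2^(−5.045) = 0.0303

0.030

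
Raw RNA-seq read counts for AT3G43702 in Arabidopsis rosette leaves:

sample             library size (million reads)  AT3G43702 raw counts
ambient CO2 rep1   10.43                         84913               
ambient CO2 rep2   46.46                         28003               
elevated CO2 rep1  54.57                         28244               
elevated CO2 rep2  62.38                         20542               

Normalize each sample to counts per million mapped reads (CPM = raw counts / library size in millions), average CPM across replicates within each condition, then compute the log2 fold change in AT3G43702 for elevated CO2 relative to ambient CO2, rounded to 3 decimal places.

CPM(ambient CO2 rep1) = 84913 / 10.43 = 8141.2272
CPM(ambient CO2 rep2) = 28003 / 46.46 = 602.7335
CPM(elevated CO2 rep1) = 28244 / 54.57 = 517.5738
CPM(elevated CO2 rep2) = 20542 / 62.38 = 329.3043
mean CPM(ambient CO2) = 4371.9804; mean CPM(elevated CO2) = 423.4390
Fold change = 423.4390 / 4371.9804 = 0.09685
log2(0.09685) = -3.3681

-3.368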